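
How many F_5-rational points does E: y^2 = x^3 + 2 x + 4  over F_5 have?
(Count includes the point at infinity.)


For each x in F_5, count y with y^2 = x^3 + 2 x + 4 mod 5:
  x = 0: RHS = 4, y in [2, 3]  -> 2 point(s)
  x = 2: RHS = 1, y in [1, 4]  -> 2 point(s)
  x = 4: RHS = 1, y in [1, 4]  -> 2 point(s)
Affine points: 6. Add the point at infinity: total = 7.

#E(F_5) = 7


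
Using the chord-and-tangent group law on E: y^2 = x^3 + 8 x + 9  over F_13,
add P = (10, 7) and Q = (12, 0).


P != Q, so use the chord formula.
s = (y2 - y1) / (x2 - x1) = (6) / (2) mod 13 = 3
x3 = s^2 - x1 - x2 mod 13 = 3^2 - 10 - 12 = 0
y3 = s (x1 - x3) - y1 mod 13 = 3 * (10 - 0) - 7 = 10

P + Q = (0, 10)


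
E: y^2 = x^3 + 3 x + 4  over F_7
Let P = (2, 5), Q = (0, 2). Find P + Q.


P != Q, so use the chord formula.
s = (y2 - y1) / (x2 - x1) = (4) / (5) mod 7 = 5
x3 = s^2 - x1 - x2 mod 7 = 5^2 - 2 - 0 = 2
y3 = s (x1 - x3) - y1 mod 7 = 5 * (2 - 2) - 5 = 2

P + Q = (2, 2)


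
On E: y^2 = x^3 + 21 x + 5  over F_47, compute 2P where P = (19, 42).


Doubling: s = (3 x1^2 + a) / (2 y1)
s = (3*19^2 + 21) / (2*42) mod 47 = 40
x3 = s^2 - 2 x1 mod 47 = 40^2 - 2*19 = 11
y3 = s (x1 - x3) - y1 mod 47 = 40 * (19 - 11) - 42 = 43

2P = (11, 43)


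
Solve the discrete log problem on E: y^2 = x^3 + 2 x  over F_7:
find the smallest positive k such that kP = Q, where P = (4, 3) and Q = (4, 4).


Enumerate multiples of P until we hit Q = (4, 4):
  1P = (4, 3)
  2P = (0, 0)
  3P = (4, 4)
Match found at i = 3.

k = 3


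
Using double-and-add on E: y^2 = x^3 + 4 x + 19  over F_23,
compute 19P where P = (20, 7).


k = 19 = 10011_2 (binary, LSB first: 11001)
Double-and-add from P = (20, 7):
  bit 0 = 1: acc = O + (20, 7) = (20, 7)
  bit 1 = 1: acc = (20, 7) + (19, 10) = (16, 4)
  bit 2 = 0: acc unchanged = (16, 4)
  bit 3 = 0: acc unchanged = (16, 4)
  bit 4 = 1: acc = (16, 4) + (6, 11) = (10, 1)

19P = (10, 1)


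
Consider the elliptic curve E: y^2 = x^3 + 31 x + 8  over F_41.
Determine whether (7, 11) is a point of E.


Check whether y^2 = x^3 + 31 x + 8 (mod 41) for (x, y) = (7, 11).
LHS: y^2 = 11^2 mod 41 = 39
RHS: x^3 + 31 x + 8 = 7^3 + 31*7 + 8 mod 41 = 35
LHS != RHS

No, not on the curve


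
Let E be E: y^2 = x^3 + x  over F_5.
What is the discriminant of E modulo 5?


4 a^3 + 27 b^2 = 4*1^3 + 27*0^2 = 4 + 0 = 4
Delta = -16 * (4) = -64
Delta mod 5 = 1

Delta = 1 (mod 5)


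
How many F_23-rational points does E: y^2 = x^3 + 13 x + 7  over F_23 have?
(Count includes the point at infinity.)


For each x in F_23, count y with y^2 = x^3 + 13 x + 7 mod 23:
  x = 2: RHS = 18, y in [8, 15]  -> 2 point(s)
  x = 3: RHS = 4, y in [2, 21]  -> 2 point(s)
  x = 4: RHS = 8, y in [10, 13]  -> 2 point(s)
  x = 5: RHS = 13, y in [6, 17]  -> 2 point(s)
  x = 6: RHS = 2, y in [5, 18]  -> 2 point(s)
  x = 7: RHS = 4, y in [2, 21]  -> 2 point(s)
  x = 8: RHS = 2, y in [5, 18]  -> 2 point(s)
  x = 9: RHS = 2, y in [5, 18]  -> 2 point(s)
  x = 11: RHS = 9, y in [3, 20]  -> 2 point(s)
  x = 13: RHS = 4, y in [2, 21]  -> 2 point(s)
  x = 14: RHS = 12, y in [9, 14]  -> 2 point(s)
  x = 15: RHS = 12, y in [9, 14]  -> 2 point(s)
  x = 17: RHS = 12, y in [9, 14]  -> 2 point(s)
  x = 18: RHS = 1, y in [1, 22]  -> 2 point(s)
  x = 19: RHS = 6, y in [11, 12]  -> 2 point(s)
  x = 22: RHS = 16, y in [4, 19]  -> 2 point(s)
Affine points: 32. Add the point at infinity: total = 33.

#E(F_23) = 33


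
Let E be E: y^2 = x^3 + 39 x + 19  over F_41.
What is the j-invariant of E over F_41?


Delta = -16(4 a^3 + 27 b^2) mod 41 = 32
-1728 * (4 a)^3 = -1728 * (4*39)^3 mod 41 = 38
j = 38 * 32^(-1) mod 41 = 14

j = 14 (mod 41)


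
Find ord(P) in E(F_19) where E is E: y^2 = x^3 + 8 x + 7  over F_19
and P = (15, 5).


Compute successive multiples of P until we hit O:
  1P = (15, 5)
  2P = (12, 8)
  3P = (12, 11)
  4P = (15, 14)
  5P = O

ord(P) = 5


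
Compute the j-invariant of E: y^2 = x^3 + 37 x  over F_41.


Delta = -16(4 a^3 + 27 b^2) mod 41 = 37
-1728 * (4 a)^3 = -1728 * (4*37)^3 mod 41 = 17
j = 17 * 37^(-1) mod 41 = 6

j = 6 (mod 41)


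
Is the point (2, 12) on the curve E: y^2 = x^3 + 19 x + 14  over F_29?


Check whether y^2 = x^3 + 19 x + 14 (mod 29) for (x, y) = (2, 12).
LHS: y^2 = 12^2 mod 29 = 28
RHS: x^3 + 19 x + 14 = 2^3 + 19*2 + 14 mod 29 = 2
LHS != RHS

No, not on the curve


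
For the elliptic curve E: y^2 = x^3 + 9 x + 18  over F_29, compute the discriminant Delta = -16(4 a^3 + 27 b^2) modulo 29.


4 a^3 + 27 b^2 = 4*9^3 + 27*18^2 = 2916 + 8748 = 11664
Delta = -16 * (11664) = -186624
Delta mod 29 = 20

Delta = 20 (mod 29)


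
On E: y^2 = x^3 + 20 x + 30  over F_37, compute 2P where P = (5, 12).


Doubling: s = (3 x1^2 + a) / (2 y1)
s = (3*5^2 + 20) / (2*12) mod 37 = 24
x3 = s^2 - 2 x1 mod 37 = 24^2 - 2*5 = 11
y3 = s (x1 - x3) - y1 mod 37 = 24 * (5 - 11) - 12 = 29

2P = (11, 29)


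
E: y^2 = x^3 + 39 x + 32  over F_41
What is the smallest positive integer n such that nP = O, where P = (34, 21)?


Compute successive multiples of P until we hit O:
  1P = (34, 21)
  2P = (6, 21)
  3P = (1, 20)
  4P = (31, 35)
  5P = (16, 18)
  6P = (40, 19)
  7P = (40, 22)
  8P = (16, 23)
  ... (continuing to 13P)
  13P = O

ord(P) = 13


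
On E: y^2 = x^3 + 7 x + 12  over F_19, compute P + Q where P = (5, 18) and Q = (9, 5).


P != Q, so use the chord formula.
s = (y2 - y1) / (x2 - x1) = (6) / (4) mod 19 = 11
x3 = s^2 - x1 - x2 mod 19 = 11^2 - 5 - 9 = 12
y3 = s (x1 - x3) - y1 mod 19 = 11 * (5 - 12) - 18 = 0

P + Q = (12, 0)


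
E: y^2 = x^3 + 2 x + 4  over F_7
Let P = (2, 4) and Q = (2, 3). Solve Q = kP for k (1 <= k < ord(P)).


Enumerate multiples of P until we hit Q = (2, 3):
  1P = (2, 4)
  2P = (3, 3)
  3P = (3, 4)
  4P = (2, 3)
Match found at i = 4.

k = 4


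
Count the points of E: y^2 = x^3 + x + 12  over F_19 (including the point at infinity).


For each x in F_19, count y with y^2 = x^3 + 1 x + 12 mod 19:
  x = 3: RHS = 4, y in [2, 17]  -> 2 point(s)
  x = 4: RHS = 4, y in [2, 17]  -> 2 point(s)
  x = 5: RHS = 9, y in [3, 16]  -> 2 point(s)
  x = 6: RHS = 6, y in [5, 14]  -> 2 point(s)
  x = 7: RHS = 1, y in [1, 18]  -> 2 point(s)
  x = 8: RHS = 0, y in [0]  -> 1 point(s)
  x = 9: RHS = 9, y in [3, 16]  -> 2 point(s)
  x = 11: RHS = 5, y in [9, 10]  -> 2 point(s)
  x = 12: RHS = 4, y in [2, 17]  -> 2 point(s)
  x = 15: RHS = 1, y in [1, 18]  -> 2 point(s)
  x = 16: RHS = 1, y in [1, 18]  -> 2 point(s)
Affine points: 21. Add the point at infinity: total = 22.

#E(F_19) = 22


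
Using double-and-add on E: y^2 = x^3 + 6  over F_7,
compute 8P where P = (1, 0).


k = 8 = 1000_2 (binary, LSB first: 0001)
Double-and-add from P = (1, 0):
  bit 0 = 0: acc unchanged = O
  bit 1 = 0: acc unchanged = O
  bit 2 = 0: acc unchanged = O
  bit 3 = 1: acc = O + O = O

8P = O


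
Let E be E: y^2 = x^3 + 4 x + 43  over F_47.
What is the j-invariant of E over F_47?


Delta = -16(4 a^3 + 27 b^2) mod 47 = 37
-1728 * (4 a)^3 = -1728 * (4*4)^3 mod 47 = 30
j = 30 * 37^(-1) mod 47 = 44

j = 44 (mod 47)


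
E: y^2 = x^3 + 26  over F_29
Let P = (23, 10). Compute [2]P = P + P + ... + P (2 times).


k = 2 = 10_2 (binary, LSB first: 01)
Double-and-add from P = (23, 10):
  bit 0 = 0: acc unchanged = O
  bit 1 = 1: acc = O + (11, 20) = (11, 20)

2P = (11, 20)


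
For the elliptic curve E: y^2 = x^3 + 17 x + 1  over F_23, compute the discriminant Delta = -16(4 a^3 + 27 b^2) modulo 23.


4 a^3 + 27 b^2 = 4*17^3 + 27*1^2 = 19652 + 27 = 19679
Delta = -16 * (19679) = -314864
Delta mod 23 = 6

Delta = 6 (mod 23)


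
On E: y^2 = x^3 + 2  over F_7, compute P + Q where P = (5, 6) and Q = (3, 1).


P != Q, so use the chord formula.
s = (y2 - y1) / (x2 - x1) = (2) / (5) mod 7 = 6
x3 = s^2 - x1 - x2 mod 7 = 6^2 - 5 - 3 = 0
y3 = s (x1 - x3) - y1 mod 7 = 6 * (5 - 0) - 6 = 3

P + Q = (0, 3)


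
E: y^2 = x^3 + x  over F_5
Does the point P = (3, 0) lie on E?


Check whether y^2 = x^3 + 1 x + 0 (mod 5) for (x, y) = (3, 0).
LHS: y^2 = 0^2 mod 5 = 0
RHS: x^3 + 1 x + 0 = 3^3 + 1*3 + 0 mod 5 = 0
LHS = RHS

Yes, on the curve


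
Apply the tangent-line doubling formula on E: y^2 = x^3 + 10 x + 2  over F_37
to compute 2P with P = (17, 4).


Doubling: s = (3 x1^2 + a) / (2 y1)
s = (3*17^2 + 10) / (2*4) mod 37 = 31
x3 = s^2 - 2 x1 mod 37 = 31^2 - 2*17 = 2
y3 = s (x1 - x3) - y1 mod 37 = 31 * (17 - 2) - 4 = 17

2P = (2, 17)


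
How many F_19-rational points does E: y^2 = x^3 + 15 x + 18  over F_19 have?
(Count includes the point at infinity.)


For each x in F_19, count y with y^2 = x^3 + 15 x + 18 mod 19:
  x = 4: RHS = 9, y in [3, 16]  -> 2 point(s)
  x = 5: RHS = 9, y in [3, 16]  -> 2 point(s)
  x = 6: RHS = 1, y in [1, 18]  -> 2 point(s)
  x = 8: RHS = 4, y in [2, 17]  -> 2 point(s)
  x = 10: RHS = 9, y in [3, 16]  -> 2 point(s)
  x = 12: RHS = 7, y in [8, 11]  -> 2 point(s)
  x = 13: RHS = 16, y in [4, 15]  -> 2 point(s)
Affine points: 14. Add the point at infinity: total = 15.

#E(F_19) = 15


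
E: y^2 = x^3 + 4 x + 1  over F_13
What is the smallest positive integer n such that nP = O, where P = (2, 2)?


Compute successive multiples of P until we hit O:
  1P = (2, 2)
  2P = (12, 10)
  3P = (9, 8)
  4P = (3, 12)
  5P = (4, 4)
  6P = (8, 5)
  7P = (0, 12)
  8P = (10, 12)
  ... (continuing to 19P)
  19P = O

ord(P) = 19


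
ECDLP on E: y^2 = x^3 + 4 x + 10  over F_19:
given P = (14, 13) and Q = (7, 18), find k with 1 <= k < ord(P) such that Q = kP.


Enumerate multiples of P until we hit Q = (7, 18):
  1P = (14, 13)
  2P = (16, 16)
  3P = (15, 14)
  4P = (10, 10)
  5P = (11, 13)
  6P = (13, 6)
  7P = (3, 7)
  8P = (18, 9)
  9P = (7, 18)
Match found at i = 9.

k = 9


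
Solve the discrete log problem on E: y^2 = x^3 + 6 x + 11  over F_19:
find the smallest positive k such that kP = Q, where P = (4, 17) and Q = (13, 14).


Enumerate multiples of P until we hit Q = (13, 14):
  1P = (4, 17)
  2P = (8, 18)
  3P = (13, 14)
Match found at i = 3.

k = 3


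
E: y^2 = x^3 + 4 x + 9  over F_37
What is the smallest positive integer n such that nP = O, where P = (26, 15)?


Compute successive multiples of P until we hit O:
  1P = (26, 15)
  2P = (32, 30)
  3P = (13, 36)
  4P = (19, 5)
  5P = (25, 34)
  6P = (14, 16)
  7P = (6, 8)
  8P = (35, 17)
  ... (continuing to 49P)
  49P = O

ord(P) = 49


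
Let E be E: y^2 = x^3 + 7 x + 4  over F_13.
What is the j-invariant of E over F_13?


Delta = -16(4 a^3 + 27 b^2) mod 13 = 9
-1728 * (4 a)^3 = -1728 * (4*7)^3 mod 13 = 8
j = 8 * 9^(-1) mod 13 = 11

j = 11 (mod 13)


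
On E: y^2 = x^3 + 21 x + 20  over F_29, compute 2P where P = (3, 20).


Doubling: s = (3 x1^2 + a) / (2 y1)
s = (3*3^2 + 21) / (2*20) mod 29 = 7
x3 = s^2 - 2 x1 mod 29 = 7^2 - 2*3 = 14
y3 = s (x1 - x3) - y1 mod 29 = 7 * (3 - 14) - 20 = 19

2P = (14, 19)


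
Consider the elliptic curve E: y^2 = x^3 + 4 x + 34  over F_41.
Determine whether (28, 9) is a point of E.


Check whether y^2 = x^3 + 4 x + 34 (mod 41) for (x, y) = (28, 9).
LHS: y^2 = 9^2 mod 41 = 40
RHS: x^3 + 4 x + 34 = 28^3 + 4*28 + 34 mod 41 = 40
LHS = RHS

Yes, on the curve


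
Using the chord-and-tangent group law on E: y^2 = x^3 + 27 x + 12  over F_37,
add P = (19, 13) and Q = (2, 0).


P != Q, so use the chord formula.
s = (y2 - y1) / (x2 - x1) = (24) / (20) mod 37 = 16
x3 = s^2 - x1 - x2 mod 37 = 16^2 - 19 - 2 = 13
y3 = s (x1 - x3) - y1 mod 37 = 16 * (19 - 13) - 13 = 9

P + Q = (13, 9)


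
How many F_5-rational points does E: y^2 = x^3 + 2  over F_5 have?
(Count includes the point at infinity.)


For each x in F_5, count y with y^2 = x^3 + 0 x + 2 mod 5:
  x = 2: RHS = 0, y in [0]  -> 1 point(s)
  x = 3: RHS = 4, y in [2, 3]  -> 2 point(s)
  x = 4: RHS = 1, y in [1, 4]  -> 2 point(s)
Affine points: 5. Add the point at infinity: total = 6.

#E(F_5) = 6


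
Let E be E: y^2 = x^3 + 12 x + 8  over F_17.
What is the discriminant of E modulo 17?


4 a^3 + 27 b^2 = 4*12^3 + 27*8^2 = 6912 + 1728 = 8640
Delta = -16 * (8640) = -138240
Delta mod 17 = 4

Delta = 4 (mod 17)


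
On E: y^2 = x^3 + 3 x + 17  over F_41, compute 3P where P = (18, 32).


k = 3 = 11_2 (binary, LSB first: 11)
Double-and-add from P = (18, 32):
  bit 0 = 1: acc = O + (18, 32) = (18, 32)
  bit 1 = 1: acc = (18, 32) + (36, 0) = (18, 9)

3P = (18, 9)


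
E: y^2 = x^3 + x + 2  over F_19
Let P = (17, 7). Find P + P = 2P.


Doubling: s = (3 x1^2 + a) / (2 y1)
s = (3*17^2 + 1) / (2*7) mod 19 = 5
x3 = s^2 - 2 x1 mod 19 = 5^2 - 2*17 = 10
y3 = s (x1 - x3) - y1 mod 19 = 5 * (17 - 10) - 7 = 9

2P = (10, 9)


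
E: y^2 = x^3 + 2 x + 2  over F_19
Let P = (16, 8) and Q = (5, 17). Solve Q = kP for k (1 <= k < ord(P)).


Enumerate multiples of P until we hit Q = (5, 17):
  1P = (16, 8)
  2P = (15, 14)
  3P = (5, 2)
  4P = (14, 0)
  5P = (5, 17)
Match found at i = 5.

k = 5


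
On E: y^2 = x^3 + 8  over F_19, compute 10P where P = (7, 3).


k = 10 = 1010_2 (binary, LSB first: 0101)
Double-and-add from P = (7, 3):
  bit 0 = 0: acc unchanged = O
  bit 1 = 1: acc = O + (2, 15) = (2, 15)
  bit 2 = 0: acc unchanged = (2, 15)
  bit 3 = 1: acc = (2, 15) + (14, 15) = (3, 4)

10P = (3, 4)


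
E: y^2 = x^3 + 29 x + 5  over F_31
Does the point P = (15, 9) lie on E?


Check whether y^2 = x^3 + 29 x + 5 (mod 31) for (x, y) = (15, 9).
LHS: y^2 = 9^2 mod 31 = 19
RHS: x^3 + 29 x + 5 = 15^3 + 29*15 + 5 mod 31 = 2
LHS != RHS

No, not on the curve


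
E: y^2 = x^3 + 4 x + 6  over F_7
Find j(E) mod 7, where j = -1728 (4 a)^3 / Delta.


Delta = -16(4 a^3 + 27 b^2) mod 7 = 1
-1728 * (4 a)^3 = -1728 * (4*4)^3 mod 7 = 1
j = 1 * 1^(-1) mod 7 = 1

j = 1 (mod 7)


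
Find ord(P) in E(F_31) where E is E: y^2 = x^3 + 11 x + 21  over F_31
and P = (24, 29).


Compute successive multiples of P until we hit O:
  1P = (24, 29)
  2P = (1, 8)
  3P = (25, 24)
  4P = (7, 10)
  5P = (2, 12)
  6P = (30, 3)
  7P = (13, 6)
  8P = (14, 6)
  ... (continuing to 27P)
  27P = O

ord(P) = 27


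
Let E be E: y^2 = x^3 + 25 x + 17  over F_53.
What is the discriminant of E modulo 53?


4 a^3 + 27 b^2 = 4*25^3 + 27*17^2 = 62500 + 7803 = 70303
Delta = -16 * (70303) = -1124848
Delta mod 53 = 24

Delta = 24 (mod 53)


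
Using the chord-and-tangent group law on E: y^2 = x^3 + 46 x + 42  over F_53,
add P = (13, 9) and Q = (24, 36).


P != Q, so use the chord formula.
s = (y2 - y1) / (x2 - x1) = (27) / (11) mod 53 = 41
x3 = s^2 - x1 - x2 mod 53 = 41^2 - 13 - 24 = 1
y3 = s (x1 - x3) - y1 mod 53 = 41 * (13 - 1) - 9 = 6

P + Q = (1, 6)


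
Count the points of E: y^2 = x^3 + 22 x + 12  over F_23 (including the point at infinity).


For each x in F_23, count y with y^2 = x^3 + 22 x + 12 mod 23:
  x = 0: RHS = 12, y in [9, 14]  -> 2 point(s)
  x = 1: RHS = 12, y in [9, 14]  -> 2 point(s)
  x = 2: RHS = 18, y in [8, 15]  -> 2 point(s)
  x = 3: RHS = 13, y in [6, 17]  -> 2 point(s)
  x = 4: RHS = 3, y in [7, 16]  -> 2 point(s)
  x = 7: RHS = 3, y in [7, 16]  -> 2 point(s)
  x = 10: RHS = 13, y in [6, 17]  -> 2 point(s)
  x = 12: RHS = 3, y in [7, 16]  -> 2 point(s)
  x = 17: RHS = 9, y in [3, 20]  -> 2 point(s)
  x = 21: RHS = 6, y in [11, 12]  -> 2 point(s)
  x = 22: RHS = 12, y in [9, 14]  -> 2 point(s)
Affine points: 22. Add the point at infinity: total = 23.

#E(F_23) = 23


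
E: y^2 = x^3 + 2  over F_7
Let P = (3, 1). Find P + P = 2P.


Doubling: s = (3 x1^2 + a) / (2 y1)
s = (3*3^2 + 0) / (2*1) mod 7 = 3
x3 = s^2 - 2 x1 mod 7 = 3^2 - 2*3 = 3
y3 = s (x1 - x3) - y1 mod 7 = 3 * (3 - 3) - 1 = 6

2P = (3, 6)


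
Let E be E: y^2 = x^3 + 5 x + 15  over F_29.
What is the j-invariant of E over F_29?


Delta = -16(4 a^3 + 27 b^2) mod 29 = 12
-1728 * (4 a)^3 = -1728 * (4*5)^3 mod 29 = 10
j = 10 * 12^(-1) mod 29 = 25

j = 25 (mod 29)


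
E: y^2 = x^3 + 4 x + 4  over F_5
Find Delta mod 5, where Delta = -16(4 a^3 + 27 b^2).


4 a^3 + 27 b^2 = 4*4^3 + 27*4^2 = 256 + 432 = 688
Delta = -16 * (688) = -11008
Delta mod 5 = 2

Delta = 2 (mod 5)


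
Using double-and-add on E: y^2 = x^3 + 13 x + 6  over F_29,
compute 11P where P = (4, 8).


k = 11 = 1011_2 (binary, LSB first: 1101)
Double-and-add from P = (4, 8):
  bit 0 = 1: acc = O + (4, 8) = (4, 8)
  bit 1 = 1: acc = (4, 8) + (25, 8) = (0, 21)
  bit 2 = 0: acc unchanged = (0, 21)
  bit 3 = 1: acc = (0, 21) + (10, 18) = (13, 9)

11P = (13, 9)


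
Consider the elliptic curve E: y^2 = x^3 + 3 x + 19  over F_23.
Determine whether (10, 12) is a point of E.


Check whether y^2 = x^3 + 3 x + 19 (mod 23) for (x, y) = (10, 12).
LHS: y^2 = 12^2 mod 23 = 6
RHS: x^3 + 3 x + 19 = 10^3 + 3*10 + 19 mod 23 = 14
LHS != RHS

No, not on the curve


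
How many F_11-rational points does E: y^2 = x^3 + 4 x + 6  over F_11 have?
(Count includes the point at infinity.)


For each x in F_11, count y with y^2 = x^3 + 4 x + 6 mod 11:
  x = 1: RHS = 0, y in [0]  -> 1 point(s)
  x = 2: RHS = 0, y in [0]  -> 1 point(s)
  x = 3: RHS = 1, y in [1, 10]  -> 2 point(s)
  x = 4: RHS = 9, y in [3, 8]  -> 2 point(s)
  x = 6: RHS = 4, y in [2, 9]  -> 2 point(s)
  x = 7: RHS = 3, y in [5, 6]  -> 2 point(s)
  x = 8: RHS = 0, y in [0]  -> 1 point(s)
  x = 9: RHS = 1, y in [1, 10]  -> 2 point(s)
  x = 10: RHS = 1, y in [1, 10]  -> 2 point(s)
Affine points: 15. Add the point at infinity: total = 16.

#E(F_11) = 16


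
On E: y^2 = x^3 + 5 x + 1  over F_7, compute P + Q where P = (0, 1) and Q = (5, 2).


P != Q, so use the chord formula.
s = (y2 - y1) / (x2 - x1) = (1) / (5) mod 7 = 3
x3 = s^2 - x1 - x2 mod 7 = 3^2 - 0 - 5 = 4
y3 = s (x1 - x3) - y1 mod 7 = 3 * (0 - 4) - 1 = 1

P + Q = (4, 1)


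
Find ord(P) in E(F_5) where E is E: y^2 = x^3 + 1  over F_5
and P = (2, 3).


Compute successive multiples of P until we hit O:
  1P = (2, 3)
  2P = (0, 1)
  3P = (4, 0)
  4P = (0, 4)
  5P = (2, 2)
  6P = O

ord(P) = 6


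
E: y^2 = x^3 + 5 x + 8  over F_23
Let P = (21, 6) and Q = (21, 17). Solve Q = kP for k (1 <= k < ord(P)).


Enumerate multiples of P until we hit Q = (21, 17):
  1P = (21, 6)
  2P = (10, 0)
  3P = (21, 17)
Match found at i = 3.

k = 3


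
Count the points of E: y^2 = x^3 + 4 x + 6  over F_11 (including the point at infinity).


For each x in F_11, count y with y^2 = x^3 + 4 x + 6 mod 11:
  x = 1: RHS = 0, y in [0]  -> 1 point(s)
  x = 2: RHS = 0, y in [0]  -> 1 point(s)
  x = 3: RHS = 1, y in [1, 10]  -> 2 point(s)
  x = 4: RHS = 9, y in [3, 8]  -> 2 point(s)
  x = 6: RHS = 4, y in [2, 9]  -> 2 point(s)
  x = 7: RHS = 3, y in [5, 6]  -> 2 point(s)
  x = 8: RHS = 0, y in [0]  -> 1 point(s)
  x = 9: RHS = 1, y in [1, 10]  -> 2 point(s)
  x = 10: RHS = 1, y in [1, 10]  -> 2 point(s)
Affine points: 15. Add the point at infinity: total = 16.

#E(F_11) = 16


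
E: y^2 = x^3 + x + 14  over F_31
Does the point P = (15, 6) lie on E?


Check whether y^2 = x^3 + 1 x + 14 (mod 31) for (x, y) = (15, 6).
LHS: y^2 = 6^2 mod 31 = 5
RHS: x^3 + 1 x + 14 = 15^3 + 1*15 + 14 mod 31 = 25
LHS != RHS

No, not on the curve


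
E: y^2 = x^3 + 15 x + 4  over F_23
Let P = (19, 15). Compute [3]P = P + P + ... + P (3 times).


k = 3 = 11_2 (binary, LSB first: 11)
Double-and-add from P = (19, 15):
  bit 0 = 1: acc = O + (19, 15) = (19, 15)
  bit 1 = 1: acc = (19, 15) + (20, 22) = (10, 2)

3P = (10, 2)


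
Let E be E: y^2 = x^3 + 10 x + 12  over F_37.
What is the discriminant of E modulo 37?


4 a^3 + 27 b^2 = 4*10^3 + 27*12^2 = 4000 + 3888 = 7888
Delta = -16 * (7888) = -126208
Delta mod 37 = 36

Delta = 36 (mod 37)


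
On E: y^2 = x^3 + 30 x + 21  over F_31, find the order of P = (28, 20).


Compute successive multiples of P until we hit O:
  1P = (28, 20)
  2P = (22, 18)
  3P = (19, 14)
  4P = (12, 1)
  5P = (9, 20)
  6P = (25, 11)
  7P = (18, 10)
  8P = (17, 22)
  ... (continuing to 37P)
  37P = O

ord(P) = 37


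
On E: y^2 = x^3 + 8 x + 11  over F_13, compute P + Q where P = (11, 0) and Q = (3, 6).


P != Q, so use the chord formula.
s = (y2 - y1) / (x2 - x1) = (6) / (5) mod 13 = 9
x3 = s^2 - x1 - x2 mod 13 = 9^2 - 11 - 3 = 2
y3 = s (x1 - x3) - y1 mod 13 = 9 * (11 - 2) - 0 = 3

P + Q = (2, 3)


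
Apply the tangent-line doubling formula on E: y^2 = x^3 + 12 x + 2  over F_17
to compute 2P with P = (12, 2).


Doubling: s = (3 x1^2 + a) / (2 y1)
s = (3*12^2 + 12) / (2*2) mod 17 = 9
x3 = s^2 - 2 x1 mod 17 = 9^2 - 2*12 = 6
y3 = s (x1 - x3) - y1 mod 17 = 9 * (12 - 6) - 2 = 1

2P = (6, 1)


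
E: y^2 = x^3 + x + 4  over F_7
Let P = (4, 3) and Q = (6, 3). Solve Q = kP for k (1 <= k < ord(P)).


Enumerate multiples of P until we hit Q = (6, 3):
  1P = (4, 3)
  2P = (6, 4)
  3P = (6, 3)
Match found at i = 3.

k = 3


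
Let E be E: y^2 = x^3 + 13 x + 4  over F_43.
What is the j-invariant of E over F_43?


Delta = -16(4 a^3 + 27 b^2) mod 43 = 13
-1728 * (4 a)^3 = -1728 * (4*13)^3 mod 43 = 16
j = 16 * 13^(-1) mod 43 = 31

j = 31 (mod 43)


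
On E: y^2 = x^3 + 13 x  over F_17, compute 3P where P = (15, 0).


k = 3 = 11_2 (binary, LSB first: 11)
Double-and-add from P = (15, 0):
  bit 0 = 1: acc = O + (15, 0) = (15, 0)
  bit 1 = 1: acc = (15, 0) + O = (15, 0)

3P = (15, 0)


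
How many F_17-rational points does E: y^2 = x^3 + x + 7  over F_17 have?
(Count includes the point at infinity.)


For each x in F_17, count y with y^2 = x^3 + 1 x + 7 mod 17:
  x = 1: RHS = 9, y in [3, 14]  -> 2 point(s)
  x = 2: RHS = 0, y in [0]  -> 1 point(s)
  x = 5: RHS = 1, y in [1, 16]  -> 2 point(s)
  x = 6: RHS = 8, y in [5, 12]  -> 2 point(s)
  x = 7: RHS = 0, y in [0]  -> 1 point(s)
  x = 8: RHS = 0, y in [0]  -> 1 point(s)
  x = 12: RHS = 13, y in [8, 9]  -> 2 point(s)
Affine points: 11. Add the point at infinity: total = 12.

#E(F_17) = 12


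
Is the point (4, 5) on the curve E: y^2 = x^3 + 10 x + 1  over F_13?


Check whether y^2 = x^3 + 10 x + 1 (mod 13) for (x, y) = (4, 5).
LHS: y^2 = 5^2 mod 13 = 12
RHS: x^3 + 10 x + 1 = 4^3 + 10*4 + 1 mod 13 = 1
LHS != RHS

No, not on the curve


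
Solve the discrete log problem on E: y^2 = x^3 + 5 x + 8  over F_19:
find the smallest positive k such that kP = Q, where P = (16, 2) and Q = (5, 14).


Enumerate multiples of P until we hit Q = (5, 14):
  1P = (16, 2)
  2P = (13, 3)
  3P = (7, 14)
  4P = (2, 11)
  5P = (5, 14)
Match found at i = 5.

k = 5


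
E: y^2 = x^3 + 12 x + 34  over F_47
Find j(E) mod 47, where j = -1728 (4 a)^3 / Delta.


Delta = -16(4 a^3 + 27 b^2) mod 47 = 29
-1728 * (4 a)^3 = -1728 * (4*12)^3 mod 47 = 11
j = 11 * 29^(-1) mod 47 = 2

j = 2 (mod 47)


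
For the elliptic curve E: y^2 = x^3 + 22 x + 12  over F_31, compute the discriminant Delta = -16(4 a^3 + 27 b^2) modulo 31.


4 a^3 + 27 b^2 = 4*22^3 + 27*12^2 = 42592 + 3888 = 46480
Delta = -16 * (46480) = -743680
Delta mod 31 = 10

Delta = 10 (mod 31)


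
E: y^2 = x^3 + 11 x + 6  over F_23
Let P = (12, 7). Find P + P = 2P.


Doubling: s = (3 x1^2 + a) / (2 y1)
s = (3*12^2 + 11) / (2*7) mod 23 = 7
x3 = s^2 - 2 x1 mod 23 = 7^2 - 2*12 = 2
y3 = s (x1 - x3) - y1 mod 23 = 7 * (12 - 2) - 7 = 17

2P = (2, 17)


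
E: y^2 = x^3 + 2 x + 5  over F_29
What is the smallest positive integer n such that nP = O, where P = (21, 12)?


Compute successive multiples of P until we hit O:
  1P = (21, 12)
  2P = (3, 3)
  3P = (27, 14)
  4P = (23, 26)
  5P = (5, 13)
  6P = (26, 1)
  7P = (17, 14)
  8P = (13, 13)
  ... (continuing to 30P)
  30P = O

ord(P) = 30


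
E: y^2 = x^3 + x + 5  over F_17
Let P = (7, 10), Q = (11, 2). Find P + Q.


P != Q, so use the chord formula.
s = (y2 - y1) / (x2 - x1) = (9) / (4) mod 17 = 15
x3 = s^2 - x1 - x2 mod 17 = 15^2 - 7 - 11 = 3
y3 = s (x1 - x3) - y1 mod 17 = 15 * (7 - 3) - 10 = 16

P + Q = (3, 16)


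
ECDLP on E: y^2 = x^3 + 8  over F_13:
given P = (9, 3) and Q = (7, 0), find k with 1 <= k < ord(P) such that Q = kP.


Enumerate multiples of P until we hit Q = (7, 0):
  1P = (9, 3)
  2P = (7, 0)
Match found at i = 2.

k = 2


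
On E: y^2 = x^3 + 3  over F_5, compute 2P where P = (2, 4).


Doubling: s = (3 x1^2 + a) / (2 y1)
s = (3*2^2 + 0) / (2*4) mod 5 = 4
x3 = s^2 - 2 x1 mod 5 = 4^2 - 2*2 = 2
y3 = s (x1 - x3) - y1 mod 5 = 4 * (2 - 2) - 4 = 1

2P = (2, 1)


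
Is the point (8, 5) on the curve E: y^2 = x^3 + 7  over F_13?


Check whether y^2 = x^3 + 0 x + 7 (mod 13) for (x, y) = (8, 5).
LHS: y^2 = 5^2 mod 13 = 12
RHS: x^3 + 0 x + 7 = 8^3 + 0*8 + 7 mod 13 = 12
LHS = RHS

Yes, on the curve


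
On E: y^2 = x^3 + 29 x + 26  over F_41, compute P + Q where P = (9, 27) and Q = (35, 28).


P != Q, so use the chord formula.
s = (y2 - y1) / (x2 - x1) = (1) / (26) mod 41 = 30
x3 = s^2 - x1 - x2 mod 41 = 30^2 - 9 - 35 = 36
y3 = s (x1 - x3) - y1 mod 41 = 30 * (9 - 36) - 27 = 24

P + Q = (36, 24)


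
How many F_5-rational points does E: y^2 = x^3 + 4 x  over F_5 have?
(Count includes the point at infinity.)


For each x in F_5, count y with y^2 = x^3 + 4 x + 0 mod 5:
  x = 0: RHS = 0, y in [0]  -> 1 point(s)
  x = 1: RHS = 0, y in [0]  -> 1 point(s)
  x = 2: RHS = 1, y in [1, 4]  -> 2 point(s)
  x = 3: RHS = 4, y in [2, 3]  -> 2 point(s)
  x = 4: RHS = 0, y in [0]  -> 1 point(s)
Affine points: 7. Add the point at infinity: total = 8.

#E(F_5) = 8


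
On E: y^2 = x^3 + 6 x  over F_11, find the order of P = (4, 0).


Compute successive multiples of P until we hit O:
  1P = (4, 0)
  2P = O

ord(P) = 2


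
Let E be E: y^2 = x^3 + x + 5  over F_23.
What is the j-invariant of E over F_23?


Delta = -16(4 a^3 + 27 b^2) mod 23 = 15
-1728 * (4 a)^3 = -1728 * (4*1)^3 mod 23 = 15
j = 15 * 15^(-1) mod 23 = 1

j = 1 (mod 23)


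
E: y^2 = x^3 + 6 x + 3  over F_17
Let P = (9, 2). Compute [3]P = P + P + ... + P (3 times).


k = 3 = 11_2 (binary, LSB first: 11)
Double-and-add from P = (9, 2):
  bit 0 = 1: acc = O + (9, 2) = (9, 2)
  bit 1 = 1: acc = (9, 2) + (14, 14) = (12, 1)

3P = (12, 1)


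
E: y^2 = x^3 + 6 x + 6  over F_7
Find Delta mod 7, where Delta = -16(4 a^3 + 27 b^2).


4 a^3 + 27 b^2 = 4*6^3 + 27*6^2 = 864 + 972 = 1836
Delta = -16 * (1836) = -29376
Delta mod 7 = 3

Delta = 3 (mod 7)


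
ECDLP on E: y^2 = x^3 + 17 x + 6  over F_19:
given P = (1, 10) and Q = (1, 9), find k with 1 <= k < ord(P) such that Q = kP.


Enumerate multiples of P until we hit Q = (1, 9):
  1P = (1, 10)
  2P = (18, 11)
  3P = (5, 11)
  4P = (0, 14)
  5P = (15, 8)
  6P = (10, 13)
  7P = (6, 1)
  8P = (16, 17)
  9P = (11, 17)
  10P = (13, 12)
  11P = (14, 10)
  12P = (4, 9)
  13P = (12, 0)
  14P = (4, 10)
  15P = (14, 9)
  16P = (13, 7)
  17P = (11, 2)
  18P = (16, 2)
  19P = (6, 18)
  20P = (10, 6)
  21P = (15, 11)
  22P = (0, 5)
  23P = (5, 8)
  24P = (18, 8)
  25P = (1, 9)
Match found at i = 25.

k = 25


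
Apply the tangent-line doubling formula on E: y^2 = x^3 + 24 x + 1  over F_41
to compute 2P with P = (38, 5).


Doubling: s = (3 x1^2 + a) / (2 y1)
s = (3*38^2 + 24) / (2*5) mod 41 = 1
x3 = s^2 - 2 x1 mod 41 = 1^2 - 2*38 = 7
y3 = s (x1 - x3) - y1 mod 41 = 1 * (38 - 7) - 5 = 26

2P = (7, 26)


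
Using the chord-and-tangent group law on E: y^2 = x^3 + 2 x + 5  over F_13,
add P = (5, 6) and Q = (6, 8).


P != Q, so use the chord formula.
s = (y2 - y1) / (x2 - x1) = (2) / (1) mod 13 = 2
x3 = s^2 - x1 - x2 mod 13 = 2^2 - 5 - 6 = 6
y3 = s (x1 - x3) - y1 mod 13 = 2 * (5 - 6) - 6 = 5

P + Q = (6, 5)


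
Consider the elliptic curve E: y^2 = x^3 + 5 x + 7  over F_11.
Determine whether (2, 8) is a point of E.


Check whether y^2 = x^3 + 5 x + 7 (mod 11) for (x, y) = (2, 8).
LHS: y^2 = 8^2 mod 11 = 9
RHS: x^3 + 5 x + 7 = 2^3 + 5*2 + 7 mod 11 = 3
LHS != RHS

No, not on the curve


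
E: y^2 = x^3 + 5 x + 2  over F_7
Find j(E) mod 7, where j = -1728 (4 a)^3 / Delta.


Delta = -16(4 a^3 + 27 b^2) mod 7 = 2
-1728 * (4 a)^3 = -1728 * (4*5)^3 mod 7 = 6
j = 6 * 2^(-1) mod 7 = 3

j = 3 (mod 7)


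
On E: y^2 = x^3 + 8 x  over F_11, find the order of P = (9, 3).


Compute successive multiples of P until we hit O:
  1P = (9, 3)
  2P = (9, 8)
  3P = O

ord(P) = 3


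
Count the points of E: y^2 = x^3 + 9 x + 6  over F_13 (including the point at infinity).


For each x in F_13, count y with y^2 = x^3 + 9 x + 6 mod 13:
  x = 1: RHS = 3, y in [4, 9]  -> 2 point(s)
  x = 6: RHS = 3, y in [4, 9]  -> 2 point(s)
  x = 7: RHS = 9, y in [3, 10]  -> 2 point(s)
  x = 9: RHS = 10, y in [6, 7]  -> 2 point(s)
  x = 10: RHS = 4, y in [2, 11]  -> 2 point(s)
  x = 12: RHS = 9, y in [3, 10]  -> 2 point(s)
Affine points: 12. Add the point at infinity: total = 13.

#E(F_13) = 13


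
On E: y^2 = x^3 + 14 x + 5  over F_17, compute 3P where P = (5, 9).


k = 3 = 11_2 (binary, LSB first: 11)
Double-and-add from P = (5, 9):
  bit 0 = 1: acc = O + (5, 9) = (5, 9)
  bit 1 = 1: acc = (5, 9) + (6, 4) = (14, 2)

3P = (14, 2)


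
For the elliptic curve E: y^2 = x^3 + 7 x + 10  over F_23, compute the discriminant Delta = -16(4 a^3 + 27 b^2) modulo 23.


4 a^3 + 27 b^2 = 4*7^3 + 27*10^2 = 1372 + 2700 = 4072
Delta = -16 * (4072) = -65152
Delta mod 23 = 7

Delta = 7 (mod 23)


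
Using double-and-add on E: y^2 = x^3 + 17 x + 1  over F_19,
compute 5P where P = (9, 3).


k = 5 = 101_2 (binary, LSB first: 101)
Double-and-add from P = (9, 3):
  bit 0 = 1: acc = O + (9, 3) = (9, 3)
  bit 1 = 0: acc unchanged = (9, 3)
  bit 2 = 1: acc = (9, 3) + (1, 0) = (13, 5)

5P = (13, 5)


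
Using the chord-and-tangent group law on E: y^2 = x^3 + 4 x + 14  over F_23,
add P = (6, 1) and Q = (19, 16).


P != Q, so use the chord formula.
s = (y2 - y1) / (x2 - x1) = (15) / (13) mod 23 = 10
x3 = s^2 - x1 - x2 mod 23 = 10^2 - 6 - 19 = 6
y3 = s (x1 - x3) - y1 mod 23 = 10 * (6 - 6) - 1 = 22

P + Q = (6, 22)


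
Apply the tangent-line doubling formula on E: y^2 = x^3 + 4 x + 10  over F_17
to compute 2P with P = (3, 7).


Doubling: s = (3 x1^2 + a) / (2 y1)
s = (3*3^2 + 4) / (2*7) mod 17 = 1
x3 = s^2 - 2 x1 mod 17 = 1^2 - 2*3 = 12
y3 = s (x1 - x3) - y1 mod 17 = 1 * (3 - 12) - 7 = 1

2P = (12, 1)


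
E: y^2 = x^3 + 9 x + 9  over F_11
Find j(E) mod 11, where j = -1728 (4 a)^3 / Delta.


Delta = -16(4 a^3 + 27 b^2) mod 11 = 5
-1728 * (4 a)^3 = -1728 * (4*9)^3 mod 11 = 6
j = 6 * 5^(-1) mod 11 = 10

j = 10 (mod 11)


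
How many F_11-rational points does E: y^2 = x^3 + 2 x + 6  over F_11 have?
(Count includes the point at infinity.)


For each x in F_11, count y with y^2 = x^3 + 2 x + 6 mod 11:
  x = 1: RHS = 9, y in [3, 8]  -> 2 point(s)
  x = 4: RHS = 1, y in [1, 10]  -> 2 point(s)
  x = 5: RHS = 9, y in [3, 8]  -> 2 point(s)
  x = 6: RHS = 3, y in [5, 6]  -> 2 point(s)
  x = 7: RHS = 0, y in [0]  -> 1 point(s)
  x = 9: RHS = 5, y in [4, 7]  -> 2 point(s)
  x = 10: RHS = 3, y in [5, 6]  -> 2 point(s)
Affine points: 13. Add the point at infinity: total = 14.

#E(F_11) = 14


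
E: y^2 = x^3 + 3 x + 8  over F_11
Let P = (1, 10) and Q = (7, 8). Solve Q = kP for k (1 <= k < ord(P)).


Enumerate multiples of P until we hit Q = (7, 8):
  1P = (1, 10)
  2P = (7, 8)
Match found at i = 2.

k = 2


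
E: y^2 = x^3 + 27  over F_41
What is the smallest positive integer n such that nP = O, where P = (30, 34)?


Compute successive multiples of P until we hit O:
  1P = (30, 34)
  2P = (18, 18)
  3P = (13, 16)
  4P = (37, 2)
  5P = (20, 14)
  6P = (36, 36)
  7P = (7, 1)
  8P = (29, 12)
  ... (continuing to 21P)
  21P = O

ord(P) = 21


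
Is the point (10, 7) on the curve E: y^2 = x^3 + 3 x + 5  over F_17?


Check whether y^2 = x^3 + 3 x + 5 (mod 17) for (x, y) = (10, 7).
LHS: y^2 = 7^2 mod 17 = 15
RHS: x^3 + 3 x + 5 = 10^3 + 3*10 + 5 mod 17 = 15
LHS = RHS

Yes, on the curve


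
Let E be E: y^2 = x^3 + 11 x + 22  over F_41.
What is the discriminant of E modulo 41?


4 a^3 + 27 b^2 = 4*11^3 + 27*22^2 = 5324 + 13068 = 18392
Delta = -16 * (18392) = -294272
Delta mod 41 = 26

Delta = 26 (mod 41)


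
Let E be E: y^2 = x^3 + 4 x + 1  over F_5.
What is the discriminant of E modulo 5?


4 a^3 + 27 b^2 = 4*4^3 + 27*1^2 = 256 + 27 = 283
Delta = -16 * (283) = -4528
Delta mod 5 = 2

Delta = 2 (mod 5)


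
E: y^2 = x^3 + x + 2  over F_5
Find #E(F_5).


For each x in F_5, count y with y^2 = x^3 + 1 x + 2 mod 5:
  x = 1: RHS = 4, y in [2, 3]  -> 2 point(s)
  x = 4: RHS = 0, y in [0]  -> 1 point(s)
Affine points: 3. Add the point at infinity: total = 4.

#E(F_5) = 4


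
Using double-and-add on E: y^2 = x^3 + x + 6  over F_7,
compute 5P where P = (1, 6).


k = 5 = 101_2 (binary, LSB first: 101)
Double-and-add from P = (1, 6):
  bit 0 = 1: acc = O + (1, 6) = (1, 6)
  bit 1 = 0: acc unchanged = (1, 6)
  bit 2 = 1: acc = (1, 6) + (4, 2) = (3, 6)

5P = (3, 6)


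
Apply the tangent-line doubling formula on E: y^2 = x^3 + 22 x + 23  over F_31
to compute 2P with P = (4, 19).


Doubling: s = (3 x1^2 + a) / (2 y1)
s = (3*4^2 + 22) / (2*19) mod 31 = 10
x3 = s^2 - 2 x1 mod 31 = 10^2 - 2*4 = 30
y3 = s (x1 - x3) - y1 mod 31 = 10 * (4 - 30) - 19 = 0

2P = (30, 0)


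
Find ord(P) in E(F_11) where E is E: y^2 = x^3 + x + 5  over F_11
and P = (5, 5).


Compute successive multiples of P until we hit O:
  1P = (5, 5)
  2P = (2, 9)
  3P = (7, 5)
  4P = (10, 6)
  5P = (0, 7)
  6P = (0, 4)
  7P = (10, 5)
  8P = (7, 6)
  ... (continuing to 11P)
  11P = O

ord(P) = 11


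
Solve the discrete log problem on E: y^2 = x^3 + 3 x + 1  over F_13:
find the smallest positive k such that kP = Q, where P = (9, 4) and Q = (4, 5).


Enumerate multiples of P until we hit Q = (4, 5):
  1P = (9, 4)
  2P = (7, 12)
  3P = (0, 12)
  4P = (8, 11)
  5P = (6, 1)
  6P = (12, 6)
  7P = (4, 8)
  8P = (10, 2)
  9P = (11, 0)
  10P = (10, 11)
  11P = (4, 5)
Match found at i = 11.

k = 11


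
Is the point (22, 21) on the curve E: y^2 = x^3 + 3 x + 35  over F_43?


Check whether y^2 = x^3 + 3 x + 35 (mod 43) for (x, y) = (22, 21).
LHS: y^2 = 21^2 mod 43 = 11
RHS: x^3 + 3 x + 35 = 22^3 + 3*22 + 35 mod 43 = 42
LHS != RHS

No, not on the curve


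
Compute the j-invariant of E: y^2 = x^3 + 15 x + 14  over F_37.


Delta = -16(4 a^3 + 27 b^2) mod 37 = 27
-1728 * (4 a)^3 = -1728 * (4*15)^3 mod 37 = 8
j = 8 * 27^(-1) mod 37 = 14

j = 14 (mod 37)


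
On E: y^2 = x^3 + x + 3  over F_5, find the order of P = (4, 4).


Compute successive multiples of P until we hit O:
  1P = (4, 4)
  2P = (1, 0)
  3P = (4, 1)
  4P = O

ord(P) = 4


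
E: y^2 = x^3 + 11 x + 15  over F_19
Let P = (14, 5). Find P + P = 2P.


Doubling: s = (3 x1^2 + a) / (2 y1)
s = (3*14^2 + 11) / (2*5) mod 19 = 1
x3 = s^2 - 2 x1 mod 19 = 1^2 - 2*14 = 11
y3 = s (x1 - x3) - y1 mod 19 = 1 * (14 - 11) - 5 = 17

2P = (11, 17)


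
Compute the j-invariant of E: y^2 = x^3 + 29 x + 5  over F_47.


Delta = -16(4 a^3 + 27 b^2) mod 47 = 31
-1728 * (4 a)^3 = -1728 * (4*29)^3 mod 47 = 4
j = 4 * 31^(-1) mod 47 = 35

j = 35 (mod 47)


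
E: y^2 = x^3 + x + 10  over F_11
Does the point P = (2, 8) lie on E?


Check whether y^2 = x^3 + 1 x + 10 (mod 11) for (x, y) = (2, 8).
LHS: y^2 = 8^2 mod 11 = 9
RHS: x^3 + 1 x + 10 = 2^3 + 1*2 + 10 mod 11 = 9
LHS = RHS

Yes, on the curve


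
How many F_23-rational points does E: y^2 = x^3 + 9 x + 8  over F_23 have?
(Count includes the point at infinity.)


For each x in F_23, count y with y^2 = x^3 + 9 x + 8 mod 23:
  x = 0: RHS = 8, y in [10, 13]  -> 2 point(s)
  x = 1: RHS = 18, y in [8, 15]  -> 2 point(s)
  x = 3: RHS = 16, y in [4, 19]  -> 2 point(s)
  x = 4: RHS = 16, y in [4, 19]  -> 2 point(s)
  x = 6: RHS = 2, y in [5, 18]  -> 2 point(s)
  x = 7: RHS = 0, y in [0]  -> 1 point(s)
  x = 9: RHS = 13, y in [6, 17]  -> 2 point(s)
  x = 11: RHS = 12, y in [9, 14]  -> 2 point(s)
  x = 12: RHS = 4, y in [2, 21]  -> 2 point(s)
  x = 14: RHS = 3, y in [7, 16]  -> 2 point(s)
  x = 16: RHS = 16, y in [4, 19]  -> 2 point(s)
  x = 19: RHS = 0, y in [0]  -> 1 point(s)
  x = 20: RHS = 0, y in [0]  -> 1 point(s)
Affine points: 23. Add the point at infinity: total = 24.

#E(F_23) = 24


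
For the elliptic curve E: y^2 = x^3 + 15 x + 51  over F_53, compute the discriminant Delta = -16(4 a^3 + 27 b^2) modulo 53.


4 a^3 + 27 b^2 = 4*15^3 + 27*51^2 = 13500 + 70227 = 83727
Delta = -16 * (83727) = -1339632
Delta mod 53 = 49

Delta = 49 (mod 53)


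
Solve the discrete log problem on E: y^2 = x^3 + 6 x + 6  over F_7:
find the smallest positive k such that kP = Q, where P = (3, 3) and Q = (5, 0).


Enumerate multiples of P until we hit Q = (5, 0):
  1P = (3, 3)
  2P = (5, 0)
Match found at i = 2.

k = 2


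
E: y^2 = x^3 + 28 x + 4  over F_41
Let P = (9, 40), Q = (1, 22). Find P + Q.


P != Q, so use the chord formula.
s = (y2 - y1) / (x2 - x1) = (23) / (33) mod 41 = 33
x3 = s^2 - x1 - x2 mod 41 = 33^2 - 9 - 1 = 13
y3 = s (x1 - x3) - y1 mod 41 = 33 * (9 - 13) - 40 = 33

P + Q = (13, 33)


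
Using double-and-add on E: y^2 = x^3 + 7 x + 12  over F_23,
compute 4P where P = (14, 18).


k = 4 = 100_2 (binary, LSB first: 001)
Double-and-add from P = (14, 18):
  bit 0 = 0: acc unchanged = O
  bit 1 = 0: acc unchanged = O
  bit 2 = 1: acc = O + (14, 5) = (14, 5)

4P = (14, 5)


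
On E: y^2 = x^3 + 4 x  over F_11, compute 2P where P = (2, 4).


Doubling: s = (3 x1^2 + a) / (2 y1)
s = (3*2^2 + 4) / (2*4) mod 11 = 2
x3 = s^2 - 2 x1 mod 11 = 2^2 - 2*2 = 0
y3 = s (x1 - x3) - y1 mod 11 = 2 * (2 - 0) - 4 = 0

2P = (0, 0)


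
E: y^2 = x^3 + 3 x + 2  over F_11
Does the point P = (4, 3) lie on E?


Check whether y^2 = x^3 + 3 x + 2 (mod 11) for (x, y) = (4, 3).
LHS: y^2 = 3^2 mod 11 = 9
RHS: x^3 + 3 x + 2 = 4^3 + 3*4 + 2 mod 11 = 1
LHS != RHS

No, not on the curve


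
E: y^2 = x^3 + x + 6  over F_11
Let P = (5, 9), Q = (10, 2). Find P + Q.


P != Q, so use the chord formula.
s = (y2 - y1) / (x2 - x1) = (4) / (5) mod 11 = 3
x3 = s^2 - x1 - x2 mod 11 = 3^2 - 5 - 10 = 5
y3 = s (x1 - x3) - y1 mod 11 = 3 * (5 - 5) - 9 = 2

P + Q = (5, 2)


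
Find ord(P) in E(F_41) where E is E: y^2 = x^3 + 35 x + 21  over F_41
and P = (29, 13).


Compute successive multiples of P until we hit O:
  1P = (29, 13)
  2P = (4, 15)
  3P = (33, 7)
  4P = (12, 23)
  5P = (9, 9)
  6P = (26, 4)
  7P = (36, 7)
  8P = (1, 4)
  ... (continuing to 42P)
  42P = O

ord(P) = 42


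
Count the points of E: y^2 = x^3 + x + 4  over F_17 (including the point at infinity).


For each x in F_17, count y with y^2 = x^3 + 1 x + 4 mod 17:
  x = 0: RHS = 4, y in [2, 15]  -> 2 point(s)
  x = 3: RHS = 0, y in [0]  -> 1 point(s)
  x = 4: RHS = 4, y in [2, 15]  -> 2 point(s)
  x = 5: RHS = 15, y in [7, 10]  -> 2 point(s)
  x = 13: RHS = 4, y in [2, 15]  -> 2 point(s)
  x = 14: RHS = 8, y in [5, 12]  -> 2 point(s)
  x = 16: RHS = 2, y in [6, 11]  -> 2 point(s)
Affine points: 13. Add the point at infinity: total = 14.

#E(F_17) = 14


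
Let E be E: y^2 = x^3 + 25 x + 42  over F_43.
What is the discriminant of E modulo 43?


4 a^3 + 27 b^2 = 4*25^3 + 27*42^2 = 62500 + 47628 = 110128
Delta = -16 * (110128) = -1762048
Delta mod 43 = 6

Delta = 6 (mod 43)


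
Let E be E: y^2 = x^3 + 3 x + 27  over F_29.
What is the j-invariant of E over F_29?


Delta = -16(4 a^3 + 27 b^2) mod 29 = 24
-1728 * (4 a)^3 = -1728 * (4*3)^3 mod 29 = 1
j = 1 * 24^(-1) mod 29 = 23

j = 23 (mod 29)


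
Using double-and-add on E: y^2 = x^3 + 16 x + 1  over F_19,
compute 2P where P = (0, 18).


k = 2 = 10_2 (binary, LSB first: 01)
Double-and-add from P = (0, 18):
  bit 0 = 0: acc unchanged = O
  bit 1 = 1: acc = O + (7, 0) = (7, 0)

2P = (7, 0)


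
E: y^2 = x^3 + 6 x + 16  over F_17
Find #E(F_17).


For each x in F_17, count y with y^2 = x^3 + 6 x + 16 mod 17:
  x = 0: RHS = 16, y in [4, 13]  -> 2 point(s)
  x = 2: RHS = 2, y in [6, 11]  -> 2 point(s)
  x = 4: RHS = 2, y in [6, 11]  -> 2 point(s)
  x = 5: RHS = 1, y in [1, 16]  -> 2 point(s)
  x = 6: RHS = 13, y in [8, 9]  -> 2 point(s)
  x = 8: RHS = 15, y in [7, 10]  -> 2 point(s)
  x = 9: RHS = 0, y in [0]  -> 1 point(s)
  x = 11: RHS = 2, y in [6, 11]  -> 2 point(s)
  x = 13: RHS = 13, y in [8, 9]  -> 2 point(s)
  x = 15: RHS = 13, y in [8, 9]  -> 2 point(s)
  x = 16: RHS = 9, y in [3, 14]  -> 2 point(s)
Affine points: 21. Add the point at infinity: total = 22.

#E(F_17) = 22


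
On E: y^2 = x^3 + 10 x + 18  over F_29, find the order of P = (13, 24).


Compute successive multiples of P until we hit O:
  1P = (13, 24)
  2P = (25, 28)
  3P = (4, 8)
  4P = (8, 1)
  5P = (28, 23)
  6P = (21, 21)
  7P = (11, 26)
  8P = (6, 27)
  ... (continuing to 28P)
  28P = O

ord(P) = 28
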